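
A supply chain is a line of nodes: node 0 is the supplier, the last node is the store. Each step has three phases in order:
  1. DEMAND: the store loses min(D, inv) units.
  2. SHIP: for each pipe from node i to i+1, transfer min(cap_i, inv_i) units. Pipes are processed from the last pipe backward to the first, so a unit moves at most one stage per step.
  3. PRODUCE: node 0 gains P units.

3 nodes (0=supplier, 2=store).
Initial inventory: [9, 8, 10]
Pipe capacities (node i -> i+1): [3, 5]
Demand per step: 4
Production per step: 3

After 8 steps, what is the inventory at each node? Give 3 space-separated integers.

Step 1: demand=4,sold=4 ship[1->2]=5 ship[0->1]=3 prod=3 -> inv=[9 6 11]
Step 2: demand=4,sold=4 ship[1->2]=5 ship[0->1]=3 prod=3 -> inv=[9 4 12]
Step 3: demand=4,sold=4 ship[1->2]=4 ship[0->1]=3 prod=3 -> inv=[9 3 12]
Step 4: demand=4,sold=4 ship[1->2]=3 ship[0->1]=3 prod=3 -> inv=[9 3 11]
Step 5: demand=4,sold=4 ship[1->2]=3 ship[0->1]=3 prod=3 -> inv=[9 3 10]
Step 6: demand=4,sold=4 ship[1->2]=3 ship[0->1]=3 prod=3 -> inv=[9 3 9]
Step 7: demand=4,sold=4 ship[1->2]=3 ship[0->1]=3 prod=3 -> inv=[9 3 8]
Step 8: demand=4,sold=4 ship[1->2]=3 ship[0->1]=3 prod=3 -> inv=[9 3 7]

9 3 7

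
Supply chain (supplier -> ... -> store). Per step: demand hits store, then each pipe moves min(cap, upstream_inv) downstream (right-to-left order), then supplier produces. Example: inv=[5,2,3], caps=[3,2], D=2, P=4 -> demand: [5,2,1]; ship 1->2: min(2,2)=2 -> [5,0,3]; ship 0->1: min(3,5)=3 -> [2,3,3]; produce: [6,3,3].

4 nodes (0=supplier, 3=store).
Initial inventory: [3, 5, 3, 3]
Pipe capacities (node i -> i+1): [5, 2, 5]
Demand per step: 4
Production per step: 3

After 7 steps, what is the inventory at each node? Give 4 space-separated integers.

Step 1: demand=4,sold=3 ship[2->3]=3 ship[1->2]=2 ship[0->1]=3 prod=3 -> inv=[3 6 2 3]
Step 2: demand=4,sold=3 ship[2->3]=2 ship[1->2]=2 ship[0->1]=3 prod=3 -> inv=[3 7 2 2]
Step 3: demand=4,sold=2 ship[2->3]=2 ship[1->2]=2 ship[0->1]=3 prod=3 -> inv=[3 8 2 2]
Step 4: demand=4,sold=2 ship[2->3]=2 ship[1->2]=2 ship[0->1]=3 prod=3 -> inv=[3 9 2 2]
Step 5: demand=4,sold=2 ship[2->3]=2 ship[1->2]=2 ship[0->1]=3 prod=3 -> inv=[3 10 2 2]
Step 6: demand=4,sold=2 ship[2->3]=2 ship[1->2]=2 ship[0->1]=3 prod=3 -> inv=[3 11 2 2]
Step 7: demand=4,sold=2 ship[2->3]=2 ship[1->2]=2 ship[0->1]=3 prod=3 -> inv=[3 12 2 2]

3 12 2 2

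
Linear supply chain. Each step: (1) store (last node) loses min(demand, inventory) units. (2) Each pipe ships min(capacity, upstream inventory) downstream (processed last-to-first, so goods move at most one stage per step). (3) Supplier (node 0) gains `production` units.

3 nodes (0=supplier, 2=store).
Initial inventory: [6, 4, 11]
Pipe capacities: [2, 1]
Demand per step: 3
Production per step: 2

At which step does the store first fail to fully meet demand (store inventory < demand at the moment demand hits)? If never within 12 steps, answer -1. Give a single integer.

Step 1: demand=3,sold=3 ship[1->2]=1 ship[0->1]=2 prod=2 -> [6 5 9]
Step 2: demand=3,sold=3 ship[1->2]=1 ship[0->1]=2 prod=2 -> [6 6 7]
Step 3: demand=3,sold=3 ship[1->2]=1 ship[0->1]=2 prod=2 -> [6 7 5]
Step 4: demand=3,sold=3 ship[1->2]=1 ship[0->1]=2 prod=2 -> [6 8 3]
Step 5: demand=3,sold=3 ship[1->2]=1 ship[0->1]=2 prod=2 -> [6 9 1]
Step 6: demand=3,sold=1 ship[1->2]=1 ship[0->1]=2 prod=2 -> [6 10 1]
Step 7: demand=3,sold=1 ship[1->2]=1 ship[0->1]=2 prod=2 -> [6 11 1]
Step 8: demand=3,sold=1 ship[1->2]=1 ship[0->1]=2 prod=2 -> [6 12 1]
Step 9: demand=3,sold=1 ship[1->2]=1 ship[0->1]=2 prod=2 -> [6 13 1]
Step 10: demand=3,sold=1 ship[1->2]=1 ship[0->1]=2 prod=2 -> [6 14 1]
Step 11: demand=3,sold=1 ship[1->2]=1 ship[0->1]=2 prod=2 -> [6 15 1]
Step 12: demand=3,sold=1 ship[1->2]=1 ship[0->1]=2 prod=2 -> [6 16 1]
First stockout at step 6

6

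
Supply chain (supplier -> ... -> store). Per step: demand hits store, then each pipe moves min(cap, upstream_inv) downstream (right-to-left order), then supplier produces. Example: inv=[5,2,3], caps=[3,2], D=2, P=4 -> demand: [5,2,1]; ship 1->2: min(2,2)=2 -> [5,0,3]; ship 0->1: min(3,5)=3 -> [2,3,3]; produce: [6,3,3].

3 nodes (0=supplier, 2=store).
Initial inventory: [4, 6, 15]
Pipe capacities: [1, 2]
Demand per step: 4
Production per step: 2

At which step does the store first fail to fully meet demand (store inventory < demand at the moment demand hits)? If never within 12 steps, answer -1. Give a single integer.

Step 1: demand=4,sold=4 ship[1->2]=2 ship[0->1]=1 prod=2 -> [5 5 13]
Step 2: demand=4,sold=4 ship[1->2]=2 ship[0->1]=1 prod=2 -> [6 4 11]
Step 3: demand=4,sold=4 ship[1->2]=2 ship[0->1]=1 prod=2 -> [7 3 9]
Step 4: demand=4,sold=4 ship[1->2]=2 ship[0->1]=1 prod=2 -> [8 2 7]
Step 5: demand=4,sold=4 ship[1->2]=2 ship[0->1]=1 prod=2 -> [9 1 5]
Step 6: demand=4,sold=4 ship[1->2]=1 ship[0->1]=1 prod=2 -> [10 1 2]
Step 7: demand=4,sold=2 ship[1->2]=1 ship[0->1]=1 prod=2 -> [11 1 1]
Step 8: demand=4,sold=1 ship[1->2]=1 ship[0->1]=1 prod=2 -> [12 1 1]
Step 9: demand=4,sold=1 ship[1->2]=1 ship[0->1]=1 prod=2 -> [13 1 1]
Step 10: demand=4,sold=1 ship[1->2]=1 ship[0->1]=1 prod=2 -> [14 1 1]
Step 11: demand=4,sold=1 ship[1->2]=1 ship[0->1]=1 prod=2 -> [15 1 1]
Step 12: demand=4,sold=1 ship[1->2]=1 ship[0->1]=1 prod=2 -> [16 1 1]
First stockout at step 7

7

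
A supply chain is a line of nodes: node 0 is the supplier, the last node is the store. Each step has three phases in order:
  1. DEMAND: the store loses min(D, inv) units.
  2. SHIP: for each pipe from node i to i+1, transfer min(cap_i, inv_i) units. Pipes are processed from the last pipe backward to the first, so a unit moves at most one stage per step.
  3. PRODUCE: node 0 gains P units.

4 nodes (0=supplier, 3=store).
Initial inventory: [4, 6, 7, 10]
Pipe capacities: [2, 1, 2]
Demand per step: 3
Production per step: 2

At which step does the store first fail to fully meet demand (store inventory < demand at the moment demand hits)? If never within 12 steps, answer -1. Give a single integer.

Step 1: demand=3,sold=3 ship[2->3]=2 ship[1->2]=1 ship[0->1]=2 prod=2 -> [4 7 6 9]
Step 2: demand=3,sold=3 ship[2->3]=2 ship[1->2]=1 ship[0->1]=2 prod=2 -> [4 8 5 8]
Step 3: demand=3,sold=3 ship[2->3]=2 ship[1->2]=1 ship[0->1]=2 prod=2 -> [4 9 4 7]
Step 4: demand=3,sold=3 ship[2->3]=2 ship[1->2]=1 ship[0->1]=2 prod=2 -> [4 10 3 6]
Step 5: demand=3,sold=3 ship[2->3]=2 ship[1->2]=1 ship[0->1]=2 prod=2 -> [4 11 2 5]
Step 6: demand=3,sold=3 ship[2->3]=2 ship[1->2]=1 ship[0->1]=2 prod=2 -> [4 12 1 4]
Step 7: demand=3,sold=3 ship[2->3]=1 ship[1->2]=1 ship[0->1]=2 prod=2 -> [4 13 1 2]
Step 8: demand=3,sold=2 ship[2->3]=1 ship[1->2]=1 ship[0->1]=2 prod=2 -> [4 14 1 1]
Step 9: demand=3,sold=1 ship[2->3]=1 ship[1->2]=1 ship[0->1]=2 prod=2 -> [4 15 1 1]
Step 10: demand=3,sold=1 ship[2->3]=1 ship[1->2]=1 ship[0->1]=2 prod=2 -> [4 16 1 1]
Step 11: demand=3,sold=1 ship[2->3]=1 ship[1->2]=1 ship[0->1]=2 prod=2 -> [4 17 1 1]
Step 12: demand=3,sold=1 ship[2->3]=1 ship[1->2]=1 ship[0->1]=2 prod=2 -> [4 18 1 1]
First stockout at step 8

8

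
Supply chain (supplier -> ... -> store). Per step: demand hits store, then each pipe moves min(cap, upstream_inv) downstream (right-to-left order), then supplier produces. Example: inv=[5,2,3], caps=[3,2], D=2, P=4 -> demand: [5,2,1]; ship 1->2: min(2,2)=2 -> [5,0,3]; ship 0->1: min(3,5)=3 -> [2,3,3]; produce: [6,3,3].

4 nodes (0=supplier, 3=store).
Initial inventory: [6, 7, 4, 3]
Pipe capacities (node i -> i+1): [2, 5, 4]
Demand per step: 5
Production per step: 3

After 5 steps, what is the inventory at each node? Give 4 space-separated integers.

Step 1: demand=5,sold=3 ship[2->3]=4 ship[1->2]=5 ship[0->1]=2 prod=3 -> inv=[7 4 5 4]
Step 2: demand=5,sold=4 ship[2->3]=4 ship[1->2]=4 ship[0->1]=2 prod=3 -> inv=[8 2 5 4]
Step 3: demand=5,sold=4 ship[2->3]=4 ship[1->2]=2 ship[0->1]=2 prod=3 -> inv=[9 2 3 4]
Step 4: demand=5,sold=4 ship[2->3]=3 ship[1->2]=2 ship[0->1]=2 prod=3 -> inv=[10 2 2 3]
Step 5: demand=5,sold=3 ship[2->3]=2 ship[1->2]=2 ship[0->1]=2 prod=3 -> inv=[11 2 2 2]

11 2 2 2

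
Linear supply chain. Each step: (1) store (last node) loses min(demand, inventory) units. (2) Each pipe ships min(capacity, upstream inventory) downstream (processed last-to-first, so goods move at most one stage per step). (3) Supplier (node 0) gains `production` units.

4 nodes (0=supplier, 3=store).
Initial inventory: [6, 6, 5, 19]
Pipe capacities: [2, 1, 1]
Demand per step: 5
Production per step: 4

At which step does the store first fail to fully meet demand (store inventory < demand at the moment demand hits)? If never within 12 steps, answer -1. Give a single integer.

Step 1: demand=5,sold=5 ship[2->3]=1 ship[1->2]=1 ship[0->1]=2 prod=4 -> [8 7 5 15]
Step 2: demand=5,sold=5 ship[2->3]=1 ship[1->2]=1 ship[0->1]=2 prod=4 -> [10 8 5 11]
Step 3: demand=5,sold=5 ship[2->3]=1 ship[1->2]=1 ship[0->1]=2 prod=4 -> [12 9 5 7]
Step 4: demand=5,sold=5 ship[2->3]=1 ship[1->2]=1 ship[0->1]=2 prod=4 -> [14 10 5 3]
Step 5: demand=5,sold=3 ship[2->3]=1 ship[1->2]=1 ship[0->1]=2 prod=4 -> [16 11 5 1]
Step 6: demand=5,sold=1 ship[2->3]=1 ship[1->2]=1 ship[0->1]=2 prod=4 -> [18 12 5 1]
Step 7: demand=5,sold=1 ship[2->3]=1 ship[1->2]=1 ship[0->1]=2 prod=4 -> [20 13 5 1]
Step 8: demand=5,sold=1 ship[2->3]=1 ship[1->2]=1 ship[0->1]=2 prod=4 -> [22 14 5 1]
Step 9: demand=5,sold=1 ship[2->3]=1 ship[1->2]=1 ship[0->1]=2 prod=4 -> [24 15 5 1]
Step 10: demand=5,sold=1 ship[2->3]=1 ship[1->2]=1 ship[0->1]=2 prod=4 -> [26 16 5 1]
Step 11: demand=5,sold=1 ship[2->3]=1 ship[1->2]=1 ship[0->1]=2 prod=4 -> [28 17 5 1]
Step 12: demand=5,sold=1 ship[2->3]=1 ship[1->2]=1 ship[0->1]=2 prod=4 -> [30 18 5 1]
First stockout at step 5

5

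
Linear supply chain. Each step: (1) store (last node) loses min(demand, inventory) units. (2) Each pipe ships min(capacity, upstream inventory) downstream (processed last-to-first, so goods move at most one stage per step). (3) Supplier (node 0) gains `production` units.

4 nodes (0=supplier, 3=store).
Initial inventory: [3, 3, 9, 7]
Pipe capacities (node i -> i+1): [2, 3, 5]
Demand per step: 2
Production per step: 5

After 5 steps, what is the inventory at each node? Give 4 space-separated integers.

Step 1: demand=2,sold=2 ship[2->3]=5 ship[1->2]=3 ship[0->1]=2 prod=5 -> inv=[6 2 7 10]
Step 2: demand=2,sold=2 ship[2->3]=5 ship[1->2]=2 ship[0->1]=2 prod=5 -> inv=[9 2 4 13]
Step 3: demand=2,sold=2 ship[2->3]=4 ship[1->2]=2 ship[0->1]=2 prod=5 -> inv=[12 2 2 15]
Step 4: demand=2,sold=2 ship[2->3]=2 ship[1->2]=2 ship[0->1]=2 prod=5 -> inv=[15 2 2 15]
Step 5: demand=2,sold=2 ship[2->3]=2 ship[1->2]=2 ship[0->1]=2 prod=5 -> inv=[18 2 2 15]

18 2 2 15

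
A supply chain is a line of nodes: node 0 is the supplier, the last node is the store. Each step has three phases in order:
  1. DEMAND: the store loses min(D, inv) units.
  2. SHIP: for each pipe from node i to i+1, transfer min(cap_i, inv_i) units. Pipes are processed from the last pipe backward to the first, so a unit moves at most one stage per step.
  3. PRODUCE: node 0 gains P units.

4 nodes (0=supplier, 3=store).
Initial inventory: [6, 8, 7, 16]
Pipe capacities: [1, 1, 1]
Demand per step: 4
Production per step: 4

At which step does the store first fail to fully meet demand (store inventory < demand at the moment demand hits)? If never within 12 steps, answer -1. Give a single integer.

Step 1: demand=4,sold=4 ship[2->3]=1 ship[1->2]=1 ship[0->1]=1 prod=4 -> [9 8 7 13]
Step 2: demand=4,sold=4 ship[2->3]=1 ship[1->2]=1 ship[0->1]=1 prod=4 -> [12 8 7 10]
Step 3: demand=4,sold=4 ship[2->3]=1 ship[1->2]=1 ship[0->1]=1 prod=4 -> [15 8 7 7]
Step 4: demand=4,sold=4 ship[2->3]=1 ship[1->2]=1 ship[0->1]=1 prod=4 -> [18 8 7 4]
Step 5: demand=4,sold=4 ship[2->3]=1 ship[1->2]=1 ship[0->1]=1 prod=4 -> [21 8 7 1]
Step 6: demand=4,sold=1 ship[2->3]=1 ship[1->2]=1 ship[0->1]=1 prod=4 -> [24 8 7 1]
Step 7: demand=4,sold=1 ship[2->3]=1 ship[1->2]=1 ship[0->1]=1 prod=4 -> [27 8 7 1]
Step 8: demand=4,sold=1 ship[2->3]=1 ship[1->2]=1 ship[0->1]=1 prod=4 -> [30 8 7 1]
Step 9: demand=4,sold=1 ship[2->3]=1 ship[1->2]=1 ship[0->1]=1 prod=4 -> [33 8 7 1]
Step 10: demand=4,sold=1 ship[2->3]=1 ship[1->2]=1 ship[0->1]=1 prod=4 -> [36 8 7 1]
Step 11: demand=4,sold=1 ship[2->3]=1 ship[1->2]=1 ship[0->1]=1 prod=4 -> [39 8 7 1]
Step 12: demand=4,sold=1 ship[2->3]=1 ship[1->2]=1 ship[0->1]=1 prod=4 -> [42 8 7 1]
First stockout at step 6

6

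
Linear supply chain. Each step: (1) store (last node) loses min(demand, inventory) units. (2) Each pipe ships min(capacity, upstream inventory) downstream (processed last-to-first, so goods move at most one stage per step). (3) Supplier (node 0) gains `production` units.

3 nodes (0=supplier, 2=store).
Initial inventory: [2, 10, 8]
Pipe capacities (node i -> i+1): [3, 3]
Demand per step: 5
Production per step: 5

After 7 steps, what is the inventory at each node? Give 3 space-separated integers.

Step 1: demand=5,sold=5 ship[1->2]=3 ship[0->1]=2 prod=5 -> inv=[5 9 6]
Step 2: demand=5,sold=5 ship[1->2]=3 ship[0->1]=3 prod=5 -> inv=[7 9 4]
Step 3: demand=5,sold=4 ship[1->2]=3 ship[0->1]=3 prod=5 -> inv=[9 9 3]
Step 4: demand=5,sold=3 ship[1->2]=3 ship[0->1]=3 prod=5 -> inv=[11 9 3]
Step 5: demand=5,sold=3 ship[1->2]=3 ship[0->1]=3 prod=5 -> inv=[13 9 3]
Step 6: demand=5,sold=3 ship[1->2]=3 ship[0->1]=3 prod=5 -> inv=[15 9 3]
Step 7: demand=5,sold=3 ship[1->2]=3 ship[0->1]=3 prod=5 -> inv=[17 9 3]

17 9 3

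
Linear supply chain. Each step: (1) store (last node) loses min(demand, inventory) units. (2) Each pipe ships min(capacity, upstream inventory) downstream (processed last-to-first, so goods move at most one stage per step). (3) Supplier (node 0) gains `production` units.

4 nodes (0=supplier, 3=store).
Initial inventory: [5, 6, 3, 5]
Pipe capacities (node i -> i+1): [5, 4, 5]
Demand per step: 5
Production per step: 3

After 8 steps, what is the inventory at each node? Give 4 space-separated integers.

Step 1: demand=5,sold=5 ship[2->3]=3 ship[1->2]=4 ship[0->1]=5 prod=3 -> inv=[3 7 4 3]
Step 2: demand=5,sold=3 ship[2->3]=4 ship[1->2]=4 ship[0->1]=3 prod=3 -> inv=[3 6 4 4]
Step 3: demand=5,sold=4 ship[2->3]=4 ship[1->2]=4 ship[0->1]=3 prod=3 -> inv=[3 5 4 4]
Step 4: demand=5,sold=4 ship[2->3]=4 ship[1->2]=4 ship[0->1]=3 prod=3 -> inv=[3 4 4 4]
Step 5: demand=5,sold=4 ship[2->3]=4 ship[1->2]=4 ship[0->1]=3 prod=3 -> inv=[3 3 4 4]
Step 6: demand=5,sold=4 ship[2->3]=4 ship[1->2]=3 ship[0->1]=3 prod=3 -> inv=[3 3 3 4]
Step 7: demand=5,sold=4 ship[2->3]=3 ship[1->2]=3 ship[0->1]=3 prod=3 -> inv=[3 3 3 3]
Step 8: demand=5,sold=3 ship[2->3]=3 ship[1->2]=3 ship[0->1]=3 prod=3 -> inv=[3 3 3 3]

3 3 3 3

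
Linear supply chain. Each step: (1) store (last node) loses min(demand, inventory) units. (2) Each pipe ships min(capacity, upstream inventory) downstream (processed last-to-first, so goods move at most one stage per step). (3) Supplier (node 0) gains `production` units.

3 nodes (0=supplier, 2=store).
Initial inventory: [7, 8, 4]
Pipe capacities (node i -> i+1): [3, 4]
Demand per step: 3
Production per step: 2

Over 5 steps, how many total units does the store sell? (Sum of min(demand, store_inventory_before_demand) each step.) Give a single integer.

Step 1: sold=3 (running total=3) -> [6 7 5]
Step 2: sold=3 (running total=6) -> [5 6 6]
Step 3: sold=3 (running total=9) -> [4 5 7]
Step 4: sold=3 (running total=12) -> [3 4 8]
Step 5: sold=3 (running total=15) -> [2 3 9]

Answer: 15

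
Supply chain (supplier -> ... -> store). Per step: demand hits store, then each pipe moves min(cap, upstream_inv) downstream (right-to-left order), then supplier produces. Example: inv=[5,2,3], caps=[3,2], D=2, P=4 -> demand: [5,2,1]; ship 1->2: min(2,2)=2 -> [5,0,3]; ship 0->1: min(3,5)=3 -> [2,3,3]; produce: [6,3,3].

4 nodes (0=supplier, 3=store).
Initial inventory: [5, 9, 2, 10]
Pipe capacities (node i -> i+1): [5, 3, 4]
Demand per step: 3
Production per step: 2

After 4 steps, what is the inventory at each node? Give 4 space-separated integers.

Step 1: demand=3,sold=3 ship[2->3]=2 ship[1->2]=3 ship[0->1]=5 prod=2 -> inv=[2 11 3 9]
Step 2: demand=3,sold=3 ship[2->3]=3 ship[1->2]=3 ship[0->1]=2 prod=2 -> inv=[2 10 3 9]
Step 3: demand=3,sold=3 ship[2->3]=3 ship[1->2]=3 ship[0->1]=2 prod=2 -> inv=[2 9 3 9]
Step 4: demand=3,sold=3 ship[2->3]=3 ship[1->2]=3 ship[0->1]=2 prod=2 -> inv=[2 8 3 9]

2 8 3 9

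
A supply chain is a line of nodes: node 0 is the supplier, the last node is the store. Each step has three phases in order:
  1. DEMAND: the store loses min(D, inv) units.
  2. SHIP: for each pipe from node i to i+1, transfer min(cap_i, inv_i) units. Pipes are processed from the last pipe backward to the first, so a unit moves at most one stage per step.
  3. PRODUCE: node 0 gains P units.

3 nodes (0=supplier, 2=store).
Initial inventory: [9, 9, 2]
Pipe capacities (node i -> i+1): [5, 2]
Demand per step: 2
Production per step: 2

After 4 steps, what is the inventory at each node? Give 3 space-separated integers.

Step 1: demand=2,sold=2 ship[1->2]=2 ship[0->1]=5 prod=2 -> inv=[6 12 2]
Step 2: demand=2,sold=2 ship[1->2]=2 ship[0->1]=5 prod=2 -> inv=[3 15 2]
Step 3: demand=2,sold=2 ship[1->2]=2 ship[0->1]=3 prod=2 -> inv=[2 16 2]
Step 4: demand=2,sold=2 ship[1->2]=2 ship[0->1]=2 prod=2 -> inv=[2 16 2]

2 16 2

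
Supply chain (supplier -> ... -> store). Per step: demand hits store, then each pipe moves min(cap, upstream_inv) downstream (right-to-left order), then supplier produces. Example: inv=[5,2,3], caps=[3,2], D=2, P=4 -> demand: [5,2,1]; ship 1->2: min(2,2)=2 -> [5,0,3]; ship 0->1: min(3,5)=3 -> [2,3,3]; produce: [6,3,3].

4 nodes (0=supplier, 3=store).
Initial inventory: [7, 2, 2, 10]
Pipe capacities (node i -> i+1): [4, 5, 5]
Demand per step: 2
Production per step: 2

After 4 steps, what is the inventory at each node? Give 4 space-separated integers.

Step 1: demand=2,sold=2 ship[2->3]=2 ship[1->2]=2 ship[0->1]=4 prod=2 -> inv=[5 4 2 10]
Step 2: demand=2,sold=2 ship[2->3]=2 ship[1->2]=4 ship[0->1]=4 prod=2 -> inv=[3 4 4 10]
Step 3: demand=2,sold=2 ship[2->3]=4 ship[1->2]=4 ship[0->1]=3 prod=2 -> inv=[2 3 4 12]
Step 4: demand=2,sold=2 ship[2->3]=4 ship[1->2]=3 ship[0->1]=2 prod=2 -> inv=[2 2 3 14]

2 2 3 14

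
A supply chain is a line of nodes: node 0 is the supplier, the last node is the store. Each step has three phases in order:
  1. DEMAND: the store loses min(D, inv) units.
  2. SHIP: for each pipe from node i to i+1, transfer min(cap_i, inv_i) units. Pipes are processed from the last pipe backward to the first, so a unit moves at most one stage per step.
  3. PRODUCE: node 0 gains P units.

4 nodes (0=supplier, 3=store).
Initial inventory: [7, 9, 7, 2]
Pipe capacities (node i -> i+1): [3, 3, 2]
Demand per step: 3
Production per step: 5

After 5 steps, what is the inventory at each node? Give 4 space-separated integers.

Step 1: demand=3,sold=2 ship[2->3]=2 ship[1->2]=3 ship[0->1]=3 prod=5 -> inv=[9 9 8 2]
Step 2: demand=3,sold=2 ship[2->3]=2 ship[1->2]=3 ship[0->1]=3 prod=5 -> inv=[11 9 9 2]
Step 3: demand=3,sold=2 ship[2->3]=2 ship[1->2]=3 ship[0->1]=3 prod=5 -> inv=[13 9 10 2]
Step 4: demand=3,sold=2 ship[2->3]=2 ship[1->2]=3 ship[0->1]=3 prod=5 -> inv=[15 9 11 2]
Step 5: demand=3,sold=2 ship[2->3]=2 ship[1->2]=3 ship[0->1]=3 prod=5 -> inv=[17 9 12 2]

17 9 12 2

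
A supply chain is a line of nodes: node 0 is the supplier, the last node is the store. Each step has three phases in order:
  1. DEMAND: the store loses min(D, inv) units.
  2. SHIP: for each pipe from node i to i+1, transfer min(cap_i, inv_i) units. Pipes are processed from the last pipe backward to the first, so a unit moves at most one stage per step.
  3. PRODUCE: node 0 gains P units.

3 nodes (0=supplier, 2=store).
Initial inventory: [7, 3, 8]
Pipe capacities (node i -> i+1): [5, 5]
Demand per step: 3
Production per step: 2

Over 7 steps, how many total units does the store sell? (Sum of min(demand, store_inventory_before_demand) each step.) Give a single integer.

Step 1: sold=3 (running total=3) -> [4 5 8]
Step 2: sold=3 (running total=6) -> [2 4 10]
Step 3: sold=3 (running total=9) -> [2 2 11]
Step 4: sold=3 (running total=12) -> [2 2 10]
Step 5: sold=3 (running total=15) -> [2 2 9]
Step 6: sold=3 (running total=18) -> [2 2 8]
Step 7: sold=3 (running total=21) -> [2 2 7]

Answer: 21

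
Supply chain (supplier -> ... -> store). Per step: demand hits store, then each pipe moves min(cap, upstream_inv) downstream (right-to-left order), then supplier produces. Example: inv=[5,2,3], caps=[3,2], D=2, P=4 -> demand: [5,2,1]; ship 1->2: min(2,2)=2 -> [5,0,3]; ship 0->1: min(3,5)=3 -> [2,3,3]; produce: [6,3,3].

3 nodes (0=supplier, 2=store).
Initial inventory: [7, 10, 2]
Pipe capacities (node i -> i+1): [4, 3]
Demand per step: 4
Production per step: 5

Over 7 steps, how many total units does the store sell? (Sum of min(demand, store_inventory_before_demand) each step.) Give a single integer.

Step 1: sold=2 (running total=2) -> [8 11 3]
Step 2: sold=3 (running total=5) -> [9 12 3]
Step 3: sold=3 (running total=8) -> [10 13 3]
Step 4: sold=3 (running total=11) -> [11 14 3]
Step 5: sold=3 (running total=14) -> [12 15 3]
Step 6: sold=3 (running total=17) -> [13 16 3]
Step 7: sold=3 (running total=20) -> [14 17 3]

Answer: 20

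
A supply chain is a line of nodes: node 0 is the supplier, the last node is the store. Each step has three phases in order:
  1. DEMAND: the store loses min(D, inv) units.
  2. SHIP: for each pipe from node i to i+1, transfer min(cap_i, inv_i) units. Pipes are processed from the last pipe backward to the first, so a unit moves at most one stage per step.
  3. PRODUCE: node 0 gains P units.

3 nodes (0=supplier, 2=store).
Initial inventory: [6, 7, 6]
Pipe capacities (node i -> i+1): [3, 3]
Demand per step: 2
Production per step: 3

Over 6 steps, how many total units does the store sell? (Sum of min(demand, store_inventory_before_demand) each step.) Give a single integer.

Step 1: sold=2 (running total=2) -> [6 7 7]
Step 2: sold=2 (running total=4) -> [6 7 8]
Step 3: sold=2 (running total=6) -> [6 7 9]
Step 4: sold=2 (running total=8) -> [6 7 10]
Step 5: sold=2 (running total=10) -> [6 7 11]
Step 6: sold=2 (running total=12) -> [6 7 12]

Answer: 12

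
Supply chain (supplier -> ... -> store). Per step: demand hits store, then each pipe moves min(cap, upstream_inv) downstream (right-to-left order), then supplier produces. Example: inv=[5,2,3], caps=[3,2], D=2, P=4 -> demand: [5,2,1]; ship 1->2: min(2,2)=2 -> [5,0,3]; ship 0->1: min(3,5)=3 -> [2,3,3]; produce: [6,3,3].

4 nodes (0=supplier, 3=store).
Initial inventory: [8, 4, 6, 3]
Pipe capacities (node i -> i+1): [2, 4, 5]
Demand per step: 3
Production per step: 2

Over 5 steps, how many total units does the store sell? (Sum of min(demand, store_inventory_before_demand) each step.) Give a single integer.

Answer: 15

Derivation:
Step 1: sold=3 (running total=3) -> [8 2 5 5]
Step 2: sold=3 (running total=6) -> [8 2 2 7]
Step 3: sold=3 (running total=9) -> [8 2 2 6]
Step 4: sold=3 (running total=12) -> [8 2 2 5]
Step 5: sold=3 (running total=15) -> [8 2 2 4]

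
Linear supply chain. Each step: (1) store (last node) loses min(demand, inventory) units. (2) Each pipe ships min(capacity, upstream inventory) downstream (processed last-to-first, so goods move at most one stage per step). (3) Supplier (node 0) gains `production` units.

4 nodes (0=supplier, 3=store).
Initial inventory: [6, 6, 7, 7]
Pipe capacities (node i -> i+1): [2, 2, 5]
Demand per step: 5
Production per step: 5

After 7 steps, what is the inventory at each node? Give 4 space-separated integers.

Step 1: demand=5,sold=5 ship[2->3]=5 ship[1->2]=2 ship[0->1]=2 prod=5 -> inv=[9 6 4 7]
Step 2: demand=5,sold=5 ship[2->3]=4 ship[1->2]=2 ship[0->1]=2 prod=5 -> inv=[12 6 2 6]
Step 3: demand=5,sold=5 ship[2->3]=2 ship[1->2]=2 ship[0->1]=2 prod=5 -> inv=[15 6 2 3]
Step 4: demand=5,sold=3 ship[2->3]=2 ship[1->2]=2 ship[0->1]=2 prod=5 -> inv=[18 6 2 2]
Step 5: demand=5,sold=2 ship[2->3]=2 ship[1->2]=2 ship[0->1]=2 prod=5 -> inv=[21 6 2 2]
Step 6: demand=5,sold=2 ship[2->3]=2 ship[1->2]=2 ship[0->1]=2 prod=5 -> inv=[24 6 2 2]
Step 7: demand=5,sold=2 ship[2->3]=2 ship[1->2]=2 ship[0->1]=2 prod=5 -> inv=[27 6 2 2]

27 6 2 2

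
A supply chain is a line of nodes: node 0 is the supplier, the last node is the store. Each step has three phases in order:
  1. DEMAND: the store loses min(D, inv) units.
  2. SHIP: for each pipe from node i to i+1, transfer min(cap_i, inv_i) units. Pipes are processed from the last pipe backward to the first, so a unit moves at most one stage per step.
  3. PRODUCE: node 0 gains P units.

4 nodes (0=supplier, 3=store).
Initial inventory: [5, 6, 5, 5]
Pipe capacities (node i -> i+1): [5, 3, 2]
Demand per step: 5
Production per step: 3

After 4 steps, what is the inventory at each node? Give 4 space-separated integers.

Step 1: demand=5,sold=5 ship[2->3]=2 ship[1->2]=3 ship[0->1]=5 prod=3 -> inv=[3 8 6 2]
Step 2: demand=5,sold=2 ship[2->3]=2 ship[1->2]=3 ship[0->1]=3 prod=3 -> inv=[3 8 7 2]
Step 3: demand=5,sold=2 ship[2->3]=2 ship[1->2]=3 ship[0->1]=3 prod=3 -> inv=[3 8 8 2]
Step 4: demand=5,sold=2 ship[2->3]=2 ship[1->2]=3 ship[0->1]=3 prod=3 -> inv=[3 8 9 2]

3 8 9 2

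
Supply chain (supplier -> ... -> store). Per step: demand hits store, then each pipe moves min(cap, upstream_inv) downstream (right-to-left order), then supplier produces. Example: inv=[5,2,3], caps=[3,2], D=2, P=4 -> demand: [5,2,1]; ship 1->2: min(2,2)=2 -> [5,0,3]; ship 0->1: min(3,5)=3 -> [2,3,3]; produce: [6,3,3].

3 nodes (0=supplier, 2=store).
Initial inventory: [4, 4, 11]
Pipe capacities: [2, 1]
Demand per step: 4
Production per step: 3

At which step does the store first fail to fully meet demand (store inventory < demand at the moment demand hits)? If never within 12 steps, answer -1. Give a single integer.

Step 1: demand=4,sold=4 ship[1->2]=1 ship[0->1]=2 prod=3 -> [5 5 8]
Step 2: demand=4,sold=4 ship[1->2]=1 ship[0->1]=2 prod=3 -> [6 6 5]
Step 3: demand=4,sold=4 ship[1->2]=1 ship[0->1]=2 prod=3 -> [7 7 2]
Step 4: demand=4,sold=2 ship[1->2]=1 ship[0->1]=2 prod=3 -> [8 8 1]
Step 5: demand=4,sold=1 ship[1->2]=1 ship[0->1]=2 prod=3 -> [9 9 1]
Step 6: demand=4,sold=1 ship[1->2]=1 ship[0->1]=2 prod=3 -> [10 10 1]
Step 7: demand=4,sold=1 ship[1->2]=1 ship[0->1]=2 prod=3 -> [11 11 1]
Step 8: demand=4,sold=1 ship[1->2]=1 ship[0->1]=2 prod=3 -> [12 12 1]
Step 9: demand=4,sold=1 ship[1->2]=1 ship[0->1]=2 prod=3 -> [13 13 1]
Step 10: demand=4,sold=1 ship[1->2]=1 ship[0->1]=2 prod=3 -> [14 14 1]
Step 11: demand=4,sold=1 ship[1->2]=1 ship[0->1]=2 prod=3 -> [15 15 1]
Step 12: demand=4,sold=1 ship[1->2]=1 ship[0->1]=2 prod=3 -> [16 16 1]
First stockout at step 4

4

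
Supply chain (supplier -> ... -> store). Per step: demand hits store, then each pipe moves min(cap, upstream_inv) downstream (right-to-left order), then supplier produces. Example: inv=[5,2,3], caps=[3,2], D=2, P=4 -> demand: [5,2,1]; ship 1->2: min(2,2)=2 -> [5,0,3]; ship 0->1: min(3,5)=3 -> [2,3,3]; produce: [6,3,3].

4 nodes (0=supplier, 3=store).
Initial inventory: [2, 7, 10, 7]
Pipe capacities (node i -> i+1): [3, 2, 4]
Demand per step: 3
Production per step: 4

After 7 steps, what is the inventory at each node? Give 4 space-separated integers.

Step 1: demand=3,sold=3 ship[2->3]=4 ship[1->2]=2 ship[0->1]=2 prod=4 -> inv=[4 7 8 8]
Step 2: demand=3,sold=3 ship[2->3]=4 ship[1->2]=2 ship[0->1]=3 prod=4 -> inv=[5 8 6 9]
Step 3: demand=3,sold=3 ship[2->3]=4 ship[1->2]=2 ship[0->1]=3 prod=4 -> inv=[6 9 4 10]
Step 4: demand=3,sold=3 ship[2->3]=4 ship[1->2]=2 ship[0->1]=3 prod=4 -> inv=[7 10 2 11]
Step 5: demand=3,sold=3 ship[2->3]=2 ship[1->2]=2 ship[0->1]=3 prod=4 -> inv=[8 11 2 10]
Step 6: demand=3,sold=3 ship[2->3]=2 ship[1->2]=2 ship[0->1]=3 prod=4 -> inv=[9 12 2 9]
Step 7: demand=3,sold=3 ship[2->3]=2 ship[1->2]=2 ship[0->1]=3 prod=4 -> inv=[10 13 2 8]

10 13 2 8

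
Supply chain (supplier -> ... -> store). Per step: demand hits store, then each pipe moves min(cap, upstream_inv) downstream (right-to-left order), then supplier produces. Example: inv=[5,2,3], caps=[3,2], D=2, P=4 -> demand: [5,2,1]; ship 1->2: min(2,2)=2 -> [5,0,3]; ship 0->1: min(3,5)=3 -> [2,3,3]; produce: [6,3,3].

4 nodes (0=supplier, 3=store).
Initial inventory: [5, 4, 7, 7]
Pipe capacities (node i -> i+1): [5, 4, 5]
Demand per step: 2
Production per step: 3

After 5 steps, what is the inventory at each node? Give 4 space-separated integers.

Step 1: demand=2,sold=2 ship[2->3]=5 ship[1->2]=4 ship[0->1]=5 prod=3 -> inv=[3 5 6 10]
Step 2: demand=2,sold=2 ship[2->3]=5 ship[1->2]=4 ship[0->1]=3 prod=3 -> inv=[3 4 5 13]
Step 3: demand=2,sold=2 ship[2->3]=5 ship[1->2]=4 ship[0->1]=3 prod=3 -> inv=[3 3 4 16]
Step 4: demand=2,sold=2 ship[2->3]=4 ship[1->2]=3 ship[0->1]=3 prod=3 -> inv=[3 3 3 18]
Step 5: demand=2,sold=2 ship[2->3]=3 ship[1->2]=3 ship[0->1]=3 prod=3 -> inv=[3 3 3 19]

3 3 3 19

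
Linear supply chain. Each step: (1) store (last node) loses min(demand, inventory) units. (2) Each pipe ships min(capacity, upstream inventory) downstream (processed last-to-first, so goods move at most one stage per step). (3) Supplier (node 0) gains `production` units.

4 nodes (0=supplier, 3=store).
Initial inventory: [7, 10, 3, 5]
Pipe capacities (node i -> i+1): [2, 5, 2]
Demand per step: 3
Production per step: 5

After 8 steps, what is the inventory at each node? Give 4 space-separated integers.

Step 1: demand=3,sold=3 ship[2->3]=2 ship[1->2]=5 ship[0->1]=2 prod=5 -> inv=[10 7 6 4]
Step 2: demand=3,sold=3 ship[2->3]=2 ship[1->2]=5 ship[0->1]=2 prod=5 -> inv=[13 4 9 3]
Step 3: demand=3,sold=3 ship[2->3]=2 ship[1->2]=4 ship[0->1]=2 prod=5 -> inv=[16 2 11 2]
Step 4: demand=3,sold=2 ship[2->3]=2 ship[1->2]=2 ship[0->1]=2 prod=5 -> inv=[19 2 11 2]
Step 5: demand=3,sold=2 ship[2->3]=2 ship[1->2]=2 ship[0->1]=2 prod=5 -> inv=[22 2 11 2]
Step 6: demand=3,sold=2 ship[2->3]=2 ship[1->2]=2 ship[0->1]=2 prod=5 -> inv=[25 2 11 2]
Step 7: demand=3,sold=2 ship[2->3]=2 ship[1->2]=2 ship[0->1]=2 prod=5 -> inv=[28 2 11 2]
Step 8: demand=3,sold=2 ship[2->3]=2 ship[1->2]=2 ship[0->1]=2 prod=5 -> inv=[31 2 11 2]

31 2 11 2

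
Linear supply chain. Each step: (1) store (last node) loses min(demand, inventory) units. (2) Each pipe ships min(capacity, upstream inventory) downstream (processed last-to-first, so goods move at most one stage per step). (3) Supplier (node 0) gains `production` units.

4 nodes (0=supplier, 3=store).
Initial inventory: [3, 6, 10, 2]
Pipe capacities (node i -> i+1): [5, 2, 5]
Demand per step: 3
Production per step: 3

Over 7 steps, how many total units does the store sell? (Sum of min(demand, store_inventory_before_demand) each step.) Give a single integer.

Step 1: sold=2 (running total=2) -> [3 7 7 5]
Step 2: sold=3 (running total=5) -> [3 8 4 7]
Step 3: sold=3 (running total=8) -> [3 9 2 8]
Step 4: sold=3 (running total=11) -> [3 10 2 7]
Step 5: sold=3 (running total=14) -> [3 11 2 6]
Step 6: sold=3 (running total=17) -> [3 12 2 5]
Step 7: sold=3 (running total=20) -> [3 13 2 4]

Answer: 20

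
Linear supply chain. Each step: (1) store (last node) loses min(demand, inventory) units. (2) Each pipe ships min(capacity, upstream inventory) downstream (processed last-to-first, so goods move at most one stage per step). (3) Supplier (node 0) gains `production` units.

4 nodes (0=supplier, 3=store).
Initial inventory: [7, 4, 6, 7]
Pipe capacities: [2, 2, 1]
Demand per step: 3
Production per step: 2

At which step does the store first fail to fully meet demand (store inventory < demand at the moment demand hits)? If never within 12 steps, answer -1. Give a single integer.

Step 1: demand=3,sold=3 ship[2->3]=1 ship[1->2]=2 ship[0->1]=2 prod=2 -> [7 4 7 5]
Step 2: demand=3,sold=3 ship[2->3]=1 ship[1->2]=2 ship[0->1]=2 prod=2 -> [7 4 8 3]
Step 3: demand=3,sold=3 ship[2->3]=1 ship[1->2]=2 ship[0->1]=2 prod=2 -> [7 4 9 1]
Step 4: demand=3,sold=1 ship[2->3]=1 ship[1->2]=2 ship[0->1]=2 prod=2 -> [7 4 10 1]
Step 5: demand=3,sold=1 ship[2->3]=1 ship[1->2]=2 ship[0->1]=2 prod=2 -> [7 4 11 1]
Step 6: demand=3,sold=1 ship[2->3]=1 ship[1->2]=2 ship[0->1]=2 prod=2 -> [7 4 12 1]
Step 7: demand=3,sold=1 ship[2->3]=1 ship[1->2]=2 ship[0->1]=2 prod=2 -> [7 4 13 1]
Step 8: demand=3,sold=1 ship[2->3]=1 ship[1->2]=2 ship[0->1]=2 prod=2 -> [7 4 14 1]
Step 9: demand=3,sold=1 ship[2->3]=1 ship[1->2]=2 ship[0->1]=2 prod=2 -> [7 4 15 1]
Step 10: demand=3,sold=1 ship[2->3]=1 ship[1->2]=2 ship[0->1]=2 prod=2 -> [7 4 16 1]
Step 11: demand=3,sold=1 ship[2->3]=1 ship[1->2]=2 ship[0->1]=2 prod=2 -> [7 4 17 1]
Step 12: demand=3,sold=1 ship[2->3]=1 ship[1->2]=2 ship[0->1]=2 prod=2 -> [7 4 18 1]
First stockout at step 4

4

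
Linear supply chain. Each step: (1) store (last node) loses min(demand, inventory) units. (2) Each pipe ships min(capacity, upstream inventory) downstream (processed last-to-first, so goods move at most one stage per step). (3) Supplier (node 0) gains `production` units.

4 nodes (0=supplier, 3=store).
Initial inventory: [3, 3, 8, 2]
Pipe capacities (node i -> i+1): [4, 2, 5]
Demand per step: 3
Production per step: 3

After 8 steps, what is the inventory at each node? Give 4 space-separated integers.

Step 1: demand=3,sold=2 ship[2->3]=5 ship[1->2]=2 ship[0->1]=3 prod=3 -> inv=[3 4 5 5]
Step 2: demand=3,sold=3 ship[2->3]=5 ship[1->2]=2 ship[0->1]=3 prod=3 -> inv=[3 5 2 7]
Step 3: demand=3,sold=3 ship[2->3]=2 ship[1->2]=2 ship[0->1]=3 prod=3 -> inv=[3 6 2 6]
Step 4: demand=3,sold=3 ship[2->3]=2 ship[1->2]=2 ship[0->1]=3 prod=3 -> inv=[3 7 2 5]
Step 5: demand=3,sold=3 ship[2->3]=2 ship[1->2]=2 ship[0->1]=3 prod=3 -> inv=[3 8 2 4]
Step 6: demand=3,sold=3 ship[2->3]=2 ship[1->2]=2 ship[0->1]=3 prod=3 -> inv=[3 9 2 3]
Step 7: demand=3,sold=3 ship[2->3]=2 ship[1->2]=2 ship[0->1]=3 prod=3 -> inv=[3 10 2 2]
Step 8: demand=3,sold=2 ship[2->3]=2 ship[1->2]=2 ship[0->1]=3 prod=3 -> inv=[3 11 2 2]

3 11 2 2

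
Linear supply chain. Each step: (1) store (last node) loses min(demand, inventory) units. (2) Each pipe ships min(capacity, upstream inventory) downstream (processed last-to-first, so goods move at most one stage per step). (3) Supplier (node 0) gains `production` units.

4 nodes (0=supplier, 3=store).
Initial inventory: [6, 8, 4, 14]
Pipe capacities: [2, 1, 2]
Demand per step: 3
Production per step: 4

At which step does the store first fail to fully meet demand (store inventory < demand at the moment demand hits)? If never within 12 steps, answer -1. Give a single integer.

Step 1: demand=3,sold=3 ship[2->3]=2 ship[1->2]=1 ship[0->1]=2 prod=4 -> [8 9 3 13]
Step 2: demand=3,sold=3 ship[2->3]=2 ship[1->2]=1 ship[0->1]=2 prod=4 -> [10 10 2 12]
Step 3: demand=3,sold=3 ship[2->3]=2 ship[1->2]=1 ship[0->1]=2 prod=4 -> [12 11 1 11]
Step 4: demand=3,sold=3 ship[2->3]=1 ship[1->2]=1 ship[0->1]=2 prod=4 -> [14 12 1 9]
Step 5: demand=3,sold=3 ship[2->3]=1 ship[1->2]=1 ship[0->1]=2 prod=4 -> [16 13 1 7]
Step 6: demand=3,sold=3 ship[2->3]=1 ship[1->2]=1 ship[0->1]=2 prod=4 -> [18 14 1 5]
Step 7: demand=3,sold=3 ship[2->3]=1 ship[1->2]=1 ship[0->1]=2 prod=4 -> [20 15 1 3]
Step 8: demand=3,sold=3 ship[2->3]=1 ship[1->2]=1 ship[0->1]=2 prod=4 -> [22 16 1 1]
Step 9: demand=3,sold=1 ship[2->3]=1 ship[1->2]=1 ship[0->1]=2 prod=4 -> [24 17 1 1]
Step 10: demand=3,sold=1 ship[2->3]=1 ship[1->2]=1 ship[0->1]=2 prod=4 -> [26 18 1 1]
Step 11: demand=3,sold=1 ship[2->3]=1 ship[1->2]=1 ship[0->1]=2 prod=4 -> [28 19 1 1]
Step 12: demand=3,sold=1 ship[2->3]=1 ship[1->2]=1 ship[0->1]=2 prod=4 -> [30 20 1 1]
First stockout at step 9

9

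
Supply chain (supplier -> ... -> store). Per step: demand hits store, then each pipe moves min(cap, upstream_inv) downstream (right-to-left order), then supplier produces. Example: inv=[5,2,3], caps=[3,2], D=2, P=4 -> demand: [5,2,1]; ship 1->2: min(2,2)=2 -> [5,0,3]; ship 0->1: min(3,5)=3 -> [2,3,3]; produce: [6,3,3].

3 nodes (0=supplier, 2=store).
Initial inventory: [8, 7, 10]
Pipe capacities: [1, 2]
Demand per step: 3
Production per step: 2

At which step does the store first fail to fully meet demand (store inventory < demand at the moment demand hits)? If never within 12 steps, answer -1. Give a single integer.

Step 1: demand=3,sold=3 ship[1->2]=2 ship[0->1]=1 prod=2 -> [9 6 9]
Step 2: demand=3,sold=3 ship[1->2]=2 ship[0->1]=1 prod=2 -> [10 5 8]
Step 3: demand=3,sold=3 ship[1->2]=2 ship[0->1]=1 prod=2 -> [11 4 7]
Step 4: demand=3,sold=3 ship[1->2]=2 ship[0->1]=1 prod=2 -> [12 3 6]
Step 5: demand=3,sold=3 ship[1->2]=2 ship[0->1]=1 prod=2 -> [13 2 5]
Step 6: demand=3,sold=3 ship[1->2]=2 ship[0->1]=1 prod=2 -> [14 1 4]
Step 7: demand=3,sold=3 ship[1->2]=1 ship[0->1]=1 prod=2 -> [15 1 2]
Step 8: demand=3,sold=2 ship[1->2]=1 ship[0->1]=1 prod=2 -> [16 1 1]
Step 9: demand=3,sold=1 ship[1->2]=1 ship[0->1]=1 prod=2 -> [17 1 1]
Step 10: demand=3,sold=1 ship[1->2]=1 ship[0->1]=1 prod=2 -> [18 1 1]
Step 11: demand=3,sold=1 ship[1->2]=1 ship[0->1]=1 prod=2 -> [19 1 1]
Step 12: demand=3,sold=1 ship[1->2]=1 ship[0->1]=1 prod=2 -> [20 1 1]
First stockout at step 8

8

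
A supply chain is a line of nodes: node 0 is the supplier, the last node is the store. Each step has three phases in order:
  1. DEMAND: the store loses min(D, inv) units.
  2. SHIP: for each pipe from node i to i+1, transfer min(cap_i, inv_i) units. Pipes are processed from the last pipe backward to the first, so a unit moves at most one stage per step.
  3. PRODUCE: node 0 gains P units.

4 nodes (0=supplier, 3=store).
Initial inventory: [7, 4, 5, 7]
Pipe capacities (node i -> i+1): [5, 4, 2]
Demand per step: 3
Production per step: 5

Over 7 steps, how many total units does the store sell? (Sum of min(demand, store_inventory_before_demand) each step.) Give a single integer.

Step 1: sold=3 (running total=3) -> [7 5 7 6]
Step 2: sold=3 (running total=6) -> [7 6 9 5]
Step 3: sold=3 (running total=9) -> [7 7 11 4]
Step 4: sold=3 (running total=12) -> [7 8 13 3]
Step 5: sold=3 (running total=15) -> [7 9 15 2]
Step 6: sold=2 (running total=17) -> [7 10 17 2]
Step 7: sold=2 (running total=19) -> [7 11 19 2]

Answer: 19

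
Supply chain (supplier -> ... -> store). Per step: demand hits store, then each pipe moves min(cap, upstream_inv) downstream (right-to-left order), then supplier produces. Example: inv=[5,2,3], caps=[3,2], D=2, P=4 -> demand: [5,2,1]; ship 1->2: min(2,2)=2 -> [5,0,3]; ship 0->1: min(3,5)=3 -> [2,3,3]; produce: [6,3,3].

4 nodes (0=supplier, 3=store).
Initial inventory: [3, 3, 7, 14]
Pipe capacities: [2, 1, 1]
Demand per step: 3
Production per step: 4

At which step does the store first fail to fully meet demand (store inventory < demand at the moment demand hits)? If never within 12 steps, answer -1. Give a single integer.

Step 1: demand=3,sold=3 ship[2->3]=1 ship[1->2]=1 ship[0->1]=2 prod=4 -> [5 4 7 12]
Step 2: demand=3,sold=3 ship[2->3]=1 ship[1->2]=1 ship[0->1]=2 prod=4 -> [7 5 7 10]
Step 3: demand=3,sold=3 ship[2->3]=1 ship[1->2]=1 ship[0->1]=2 prod=4 -> [9 6 7 8]
Step 4: demand=3,sold=3 ship[2->3]=1 ship[1->2]=1 ship[0->1]=2 prod=4 -> [11 7 7 6]
Step 5: demand=3,sold=3 ship[2->3]=1 ship[1->2]=1 ship[0->1]=2 prod=4 -> [13 8 7 4]
Step 6: demand=3,sold=3 ship[2->3]=1 ship[1->2]=1 ship[0->1]=2 prod=4 -> [15 9 7 2]
Step 7: demand=3,sold=2 ship[2->3]=1 ship[1->2]=1 ship[0->1]=2 prod=4 -> [17 10 7 1]
Step 8: demand=3,sold=1 ship[2->3]=1 ship[1->2]=1 ship[0->1]=2 prod=4 -> [19 11 7 1]
Step 9: demand=3,sold=1 ship[2->3]=1 ship[1->2]=1 ship[0->1]=2 prod=4 -> [21 12 7 1]
Step 10: demand=3,sold=1 ship[2->3]=1 ship[1->2]=1 ship[0->1]=2 prod=4 -> [23 13 7 1]
Step 11: demand=3,sold=1 ship[2->3]=1 ship[1->2]=1 ship[0->1]=2 prod=4 -> [25 14 7 1]
Step 12: demand=3,sold=1 ship[2->3]=1 ship[1->2]=1 ship[0->1]=2 prod=4 -> [27 15 7 1]
First stockout at step 7

7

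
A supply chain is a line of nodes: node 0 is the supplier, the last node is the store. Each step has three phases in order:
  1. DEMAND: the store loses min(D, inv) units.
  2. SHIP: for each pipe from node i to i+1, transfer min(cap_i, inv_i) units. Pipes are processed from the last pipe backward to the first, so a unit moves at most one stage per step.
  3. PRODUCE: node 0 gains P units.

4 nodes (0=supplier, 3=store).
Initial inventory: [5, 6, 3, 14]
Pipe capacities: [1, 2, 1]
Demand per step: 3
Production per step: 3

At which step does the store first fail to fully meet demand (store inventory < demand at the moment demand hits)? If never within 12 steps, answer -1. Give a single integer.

Step 1: demand=3,sold=3 ship[2->3]=1 ship[1->2]=2 ship[0->1]=1 prod=3 -> [7 5 4 12]
Step 2: demand=3,sold=3 ship[2->3]=1 ship[1->2]=2 ship[0->1]=1 prod=3 -> [9 4 5 10]
Step 3: demand=3,sold=3 ship[2->3]=1 ship[1->2]=2 ship[0->1]=1 prod=3 -> [11 3 6 8]
Step 4: demand=3,sold=3 ship[2->3]=1 ship[1->2]=2 ship[0->1]=1 prod=3 -> [13 2 7 6]
Step 5: demand=3,sold=3 ship[2->3]=1 ship[1->2]=2 ship[0->1]=1 prod=3 -> [15 1 8 4]
Step 6: demand=3,sold=3 ship[2->3]=1 ship[1->2]=1 ship[0->1]=1 prod=3 -> [17 1 8 2]
Step 7: demand=3,sold=2 ship[2->3]=1 ship[1->2]=1 ship[0->1]=1 prod=3 -> [19 1 8 1]
Step 8: demand=3,sold=1 ship[2->3]=1 ship[1->2]=1 ship[0->1]=1 prod=3 -> [21 1 8 1]
Step 9: demand=3,sold=1 ship[2->3]=1 ship[1->2]=1 ship[0->1]=1 prod=3 -> [23 1 8 1]
Step 10: demand=3,sold=1 ship[2->3]=1 ship[1->2]=1 ship[0->1]=1 prod=3 -> [25 1 8 1]
Step 11: demand=3,sold=1 ship[2->3]=1 ship[1->2]=1 ship[0->1]=1 prod=3 -> [27 1 8 1]
Step 12: demand=3,sold=1 ship[2->3]=1 ship[1->2]=1 ship[0->1]=1 prod=3 -> [29 1 8 1]
First stockout at step 7

7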